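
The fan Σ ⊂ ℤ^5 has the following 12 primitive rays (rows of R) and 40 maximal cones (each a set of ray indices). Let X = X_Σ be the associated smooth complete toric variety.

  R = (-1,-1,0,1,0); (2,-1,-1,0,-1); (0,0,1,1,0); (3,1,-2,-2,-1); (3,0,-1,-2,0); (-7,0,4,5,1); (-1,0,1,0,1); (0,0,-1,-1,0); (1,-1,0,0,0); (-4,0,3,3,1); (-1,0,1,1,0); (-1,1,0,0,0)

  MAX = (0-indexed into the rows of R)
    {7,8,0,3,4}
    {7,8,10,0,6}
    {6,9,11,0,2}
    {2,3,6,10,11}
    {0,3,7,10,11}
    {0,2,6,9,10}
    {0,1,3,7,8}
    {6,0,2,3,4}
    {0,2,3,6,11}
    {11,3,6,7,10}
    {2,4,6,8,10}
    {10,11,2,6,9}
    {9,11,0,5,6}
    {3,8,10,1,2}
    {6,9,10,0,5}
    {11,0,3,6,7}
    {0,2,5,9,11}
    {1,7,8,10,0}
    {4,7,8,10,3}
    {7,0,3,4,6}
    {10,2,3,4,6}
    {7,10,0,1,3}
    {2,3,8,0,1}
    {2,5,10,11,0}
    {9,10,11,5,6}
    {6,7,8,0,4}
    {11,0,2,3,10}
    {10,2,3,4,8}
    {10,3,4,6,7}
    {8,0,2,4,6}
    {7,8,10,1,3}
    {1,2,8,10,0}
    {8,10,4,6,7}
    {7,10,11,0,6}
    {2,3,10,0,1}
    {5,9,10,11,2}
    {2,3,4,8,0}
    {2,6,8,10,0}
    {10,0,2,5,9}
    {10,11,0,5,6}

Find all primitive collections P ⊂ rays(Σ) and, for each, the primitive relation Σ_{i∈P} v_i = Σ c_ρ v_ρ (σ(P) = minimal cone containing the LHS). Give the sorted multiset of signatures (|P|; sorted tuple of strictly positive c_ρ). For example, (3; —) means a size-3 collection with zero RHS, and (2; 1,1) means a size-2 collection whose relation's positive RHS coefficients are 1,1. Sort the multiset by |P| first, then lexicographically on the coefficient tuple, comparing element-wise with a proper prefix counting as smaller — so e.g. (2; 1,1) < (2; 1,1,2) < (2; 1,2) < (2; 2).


Δ(Σ) — 12 vertices, 23 min non-faces:

  P={2,7}:  v_{2} + v_{7} = 0  so sig = (2; —)
  P={8,11}:  v_{8} + v_{11} = 0  so sig = (2; —)
  P={1,6}:  v_{1} + v_{6} = v_{8}  so sig = (2; 1)
  P={4,5}:  v_{4} + v_{5} = v_{9}  so sig = (2; 1)
  P={3,9}:  v_{3} + v_{9} = v_{2} + v_{11}  so sig = (2; 1,1)
  P={4,9}:  v_{4} + v_{9} = v_{2} + v_{6}  so sig = (2; 1,1)
  P={4,11}:  v_{4} + v_{11} = v_{3} + v_{6}  so sig = (2; 1,1)
  P={1,9}:  v_{1} + v_{9} = v_{0} + v_{2} + v_{10}  so sig = (2; 1,1,1)
  P={1,11}:  v_{1} + v_{11} = v_{0} + v_{3} + v_{10}  so sig = (2; 1,1,1)
  P={5,8}:  v_{5} + v_{8} = v_{0} + v_{9} + v_{10}  so sig = (2; 1,1,1)
  P={7,9}:  v_{7} + v_{9} = v_{0} + v_{6} + v_{10} + v_{11}  so sig = (2; 1,1,1,1)
  P={8,9}:  v_{8} + v_{9} = v_{0} + v_{2} + v_{6} + v_{10}  so sig = (2; 1,1,1,1)
  P={3,5}:  v_{3} + v_{5} = v_{0} + v_{2} + v_{10} + 2·v_{11}  so sig = (2; 1,1,1,2)
  P={1,5}:  v_{1} + v_{5} = 2·v_{0} + v_{2} + 2·v_{10} + v_{11}  so sig = (2; 1,1,2,2)
  P={1,4}:  v_{1} + v_{4} = v_{3} + 2·v_{8}  so sig = (2; 1,2)
  P={5,7}:  v_{5} + v_{7} = 2·v_{0} + v_{6} + 2·v_{10} + 2·v_{11}  so sig = (2; 1,2,2,2)
  P={0,4,10}:  v_{0} + v_{4} + v_{10} = v_{8}  so sig = (3; 1)
  P={3,6,8}:  v_{3} + v_{6} + v_{8} = v_{4}  so sig = (3; 1)
  P={2,5,6}:  v_{2} + v_{5} + v_{6} = 2·v_{9}  so sig = (3; 2)
  P={0,3,6,10}:  v_{0} + v_{3} + v_{6} + v_{10} = 0  so sig = (4; —)
  P={0,3,8,10}:  v_{0} + v_{3} + v_{8} + v_{10} = v_{1}  so sig = (4; 1)
  P={0,9,10,11}:  v_{0} + v_{9} + v_{10} + v_{11} = v_{5}  so sig = (4; 1)
  P={0,2,6,10,11}:  v_{0} + v_{2} + v_{6} + v_{10} + v_{11} = v_{9}  so sig = (5; 1)

so the primitive-relation signature multiset is
[(2; —), (2; —), (2; 1), (2; 1), (2; 1,1), (2; 1,1), (2; 1,1), (2; 1,1,1), (2; 1,1,1), (2; 1,1,1), (2; 1,1,1,1), (2; 1,1,1,1), (2; 1,1,1,2), (2; 1,1,2,2), (2; 1,2), (2; 1,2,2,2), (3; 1), (3; 1), (3; 2), (4; —), (4; 1), (4; 1), (5; 1)]


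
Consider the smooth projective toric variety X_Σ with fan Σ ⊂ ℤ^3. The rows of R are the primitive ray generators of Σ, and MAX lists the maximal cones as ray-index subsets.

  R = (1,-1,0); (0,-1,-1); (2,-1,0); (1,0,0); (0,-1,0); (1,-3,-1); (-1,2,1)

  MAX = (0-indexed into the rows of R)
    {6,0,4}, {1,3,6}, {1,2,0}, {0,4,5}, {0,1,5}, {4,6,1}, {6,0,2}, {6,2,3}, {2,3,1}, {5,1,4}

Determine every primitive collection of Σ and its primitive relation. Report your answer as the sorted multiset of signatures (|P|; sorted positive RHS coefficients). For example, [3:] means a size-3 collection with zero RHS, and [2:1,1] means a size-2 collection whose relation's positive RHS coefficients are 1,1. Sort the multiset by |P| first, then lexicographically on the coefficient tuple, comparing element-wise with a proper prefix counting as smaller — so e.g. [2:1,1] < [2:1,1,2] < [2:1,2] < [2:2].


Δ(Σ) — 7 vertices, 9 min non-faces:

  P = {0,3}:  v_{0} + v_{3} = v_{2}  →  sig = [2:1]
  P = {3,4}:  v_{3} + v_{4} = v_{0}  →  sig = [2:1]
  P = {5,6}:  v_{5} + v_{6} = v_{4}  →  sig = [2:1]
  P = {3,5}:  v_{3} + v_{5} = 2·v_{0} + v_{1}  →  sig = [2:1,2]
  P = {2,5}:  v_{2} + v_{5} = 3·v_{0} + v_{1}  →  sig = [2:1,3]
  P = {2,4}:  v_{2} + v_{4} = 2·v_{0}  →  sig = [2:2]
  P = {0,1,6}:  v_{0} + v_{1} + v_{6} = 0  →  sig = [3:]
  P = {0,1,4}:  v_{0} + v_{1} + v_{4} = v_{5}  →  sig = [3:1]
  P = {1,2,6}:  v_{1} + v_{2} + v_{6} = v_{3}  →  sig = [3:1]

Signatures (|P|; sorted positive RHS coefficients), sorted:
    |P|=2: 6 collections, coeffs (1), (1), (1), (1,2), (1,3), (2)
    |P|=3: 3 collections, coeffs (), (1), (1)


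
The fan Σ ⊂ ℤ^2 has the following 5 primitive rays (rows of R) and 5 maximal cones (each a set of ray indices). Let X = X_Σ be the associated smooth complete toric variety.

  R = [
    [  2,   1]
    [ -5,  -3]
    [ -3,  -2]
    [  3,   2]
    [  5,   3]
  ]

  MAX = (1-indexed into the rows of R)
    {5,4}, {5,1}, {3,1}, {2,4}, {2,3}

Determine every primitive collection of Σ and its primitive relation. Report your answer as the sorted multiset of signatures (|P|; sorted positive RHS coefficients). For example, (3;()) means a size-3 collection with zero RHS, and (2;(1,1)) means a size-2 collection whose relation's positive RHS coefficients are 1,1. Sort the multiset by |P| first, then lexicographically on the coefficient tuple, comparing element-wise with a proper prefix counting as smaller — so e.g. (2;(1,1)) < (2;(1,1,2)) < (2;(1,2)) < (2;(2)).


The 5 primitive collections of Σ (r=5, n=2):

  {2,5}:  v_{2} + v_{5} = 0  ⇒ sig = (2;())
  {3,4}:  v_{3} + v_{4} = 0  ⇒ sig = (2;())
  {1,2}:  v_{1} + v_{2} = v_{3}  ⇒ sig = (2;(1))
  {1,4}:  v_{1} + v_{4} = v_{5}  ⇒ sig = (2;(1))
  {3,5}:  v_{3} + v_{5} = v_{1}  ⇒ sig = (2;(1))

Hence PRS(X_Σ) =
    (2;())
    (2;())
    (2;(1))
    (2;(1))
    (2;(1))


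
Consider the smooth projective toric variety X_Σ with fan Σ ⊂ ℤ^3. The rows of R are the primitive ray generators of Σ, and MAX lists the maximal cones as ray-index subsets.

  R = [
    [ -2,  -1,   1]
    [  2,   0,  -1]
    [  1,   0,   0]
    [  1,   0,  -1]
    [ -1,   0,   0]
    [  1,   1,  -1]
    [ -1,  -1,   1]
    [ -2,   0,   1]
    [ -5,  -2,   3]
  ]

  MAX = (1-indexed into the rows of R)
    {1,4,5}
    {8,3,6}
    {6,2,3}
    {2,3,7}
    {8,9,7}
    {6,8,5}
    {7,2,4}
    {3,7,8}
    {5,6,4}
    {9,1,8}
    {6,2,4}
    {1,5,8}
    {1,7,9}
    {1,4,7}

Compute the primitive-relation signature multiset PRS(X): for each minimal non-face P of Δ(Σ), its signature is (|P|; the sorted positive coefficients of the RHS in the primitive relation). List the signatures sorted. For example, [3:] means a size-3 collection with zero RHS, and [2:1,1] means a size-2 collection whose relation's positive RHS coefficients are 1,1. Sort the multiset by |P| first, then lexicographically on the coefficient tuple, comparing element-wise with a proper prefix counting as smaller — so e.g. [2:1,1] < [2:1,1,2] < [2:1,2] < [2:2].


Primitive collections (16):

  P={2,8}:  v_{2} + v_{8} = 0  →  sig = [2:]
  P={3,5}:  v_{3} + v_{5} = 0  →  sig = [2:]
  P={6,7}:  v_{6} + v_{7} = 0  →  sig = [2:]
  P={1,3}:  v_{1} + v_{3} = v_{7}  →  sig = [2:1]
  P={1,6}:  v_{1} + v_{6} = v_{5}  →  sig = [2:1]
  P={2,5}:  v_{2} + v_{5} = v_{4}  →  sig = [2:1]
  P={3,4}:  v_{3} + v_{4} = v_{2}  →  sig = [2:1]
  P={4,8}:  v_{4} + v_{8} = v_{5}  →  sig = [2:1]
  P={5,7}:  v_{5} + v_{7} = v_{1}  →  sig = [2:1]
  P={1,2}:  v_{1} + v_{2} = v_{4} + v_{7}  →  sig = [2:1,1]
  P={2,9}:  v_{2} + v_{9} = v_{1} + v_{7}  →  sig = [2:1,1]
  P={6,9}:  v_{6} + v_{9} = v_{1} + v_{8}  →  sig = [2:1,1]
  P={3,9}:  v_{3} + v_{9} = 2·v_{7} + v_{8}  →  sig = [2:1,2]
  P={5,9}:  v_{5} + v_{9} = 2·v_{1} + v_{8}  →  sig = [2:1,2]
  P={4,9}:  v_{4} + v_{9} = 2·v_{1}  →  sig = [2:2]
  P={1,7,8}:  v_{1} + v_{7} + v_{8} = v_{9}  →  sig = [3:1]

Hence PRS(X_Σ) =
{ [2:] ×3,  [2:1] ×6,  [2:1,1] ×3,  [2:1,2] ×2,  [2:2],  [3:1] }


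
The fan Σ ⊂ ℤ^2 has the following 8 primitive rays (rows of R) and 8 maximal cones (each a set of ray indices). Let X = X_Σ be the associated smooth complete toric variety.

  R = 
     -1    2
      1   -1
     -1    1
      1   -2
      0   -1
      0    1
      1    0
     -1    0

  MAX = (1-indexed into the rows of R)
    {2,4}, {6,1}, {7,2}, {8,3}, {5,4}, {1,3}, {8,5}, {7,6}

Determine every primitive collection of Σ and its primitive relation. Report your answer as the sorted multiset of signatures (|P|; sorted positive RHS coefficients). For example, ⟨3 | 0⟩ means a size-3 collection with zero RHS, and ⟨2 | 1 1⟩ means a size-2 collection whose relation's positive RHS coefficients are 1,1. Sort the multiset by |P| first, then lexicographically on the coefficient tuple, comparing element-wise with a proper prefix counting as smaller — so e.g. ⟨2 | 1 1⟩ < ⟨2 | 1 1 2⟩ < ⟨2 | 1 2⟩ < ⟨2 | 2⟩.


Δ(Σ) — 8 vertices, 20 min non-faces:

  {1,4}:  v_{1} + v_{4} = 0  ⟹  sig = ⟨2 | 0⟩
  {2,3}:  v_{2} + v_{3} = 0  ⟹  sig = ⟨2 | 0⟩
  {5,6}:  v_{5} + v_{6} = 0  ⟹  sig = ⟨2 | 0⟩
  {7,8}:  v_{7} + v_{8} = 0  ⟹  sig = ⟨2 | 0⟩
  {1,2}:  v_{1} + v_{2} = v_{6}  ⟹  sig = ⟨2 | 1⟩
  {1,5}:  v_{1} + v_{5} = v_{3}  ⟹  sig = ⟨2 | 1⟩
  {2,5}:  v_{2} + v_{5} = v_{4}  ⟹  sig = ⟨2 | 1⟩
  {2,6}:  v_{2} + v_{6} = v_{7}  ⟹  sig = ⟨2 | 1⟩
  {2,8}:  v_{2} + v_{8} = v_{5}  ⟹  sig = ⟨2 | 1⟩
  {3,4}:  v_{3} + v_{4} = v_{5}  ⟹  sig = ⟨2 | 1⟩
  {3,5}:  v_{3} + v_{5} = v_{8}  ⟹  sig = ⟨2 | 1⟩
  {3,6}:  v_{3} + v_{6} = v_{1}  ⟹  sig = ⟨2 | 1⟩
  {3,7}:  v_{3} + v_{7} = v_{6}  ⟹  sig = ⟨2 | 1⟩
  {4,6}:  v_{4} + v_{6} = v_{2}  ⟹  sig = ⟨2 | 1⟩
  {5,7}:  v_{5} + v_{7} = v_{2}  ⟹  sig = ⟨2 | 1⟩
  {6,8}:  v_{6} + v_{8} = v_{3}  ⟹  sig = ⟨2 | 1⟩
  {1,7}:  v_{1} + v_{7} = 2·v_{6}  ⟹  sig = ⟨2 | 2⟩
  {1,8}:  v_{1} + v_{8} = 2·v_{3}  ⟹  sig = ⟨2 | 2⟩
  {4,7}:  v_{4} + v_{7} = 2·v_{2}  ⟹  sig = ⟨2 | 2⟩
  {4,8}:  v_{4} + v_{8} = 2·v_{5}  ⟹  sig = ⟨2 | 2⟩

Hence PRS(X_Σ) =
[⟨2 | 0⟩, ⟨2 | 0⟩, ⟨2 | 0⟩, ⟨2 | 0⟩, ⟨2 | 1⟩, ⟨2 | 1⟩, ⟨2 | 1⟩, ⟨2 | 1⟩, ⟨2 | 1⟩, ⟨2 | 1⟩, ⟨2 | 1⟩, ⟨2 | 1⟩, ⟨2 | 1⟩, ⟨2 | 1⟩, ⟨2 | 1⟩, ⟨2 | 1⟩, ⟨2 | 2⟩, ⟨2 | 2⟩, ⟨2 | 2⟩, ⟨2 | 2⟩]


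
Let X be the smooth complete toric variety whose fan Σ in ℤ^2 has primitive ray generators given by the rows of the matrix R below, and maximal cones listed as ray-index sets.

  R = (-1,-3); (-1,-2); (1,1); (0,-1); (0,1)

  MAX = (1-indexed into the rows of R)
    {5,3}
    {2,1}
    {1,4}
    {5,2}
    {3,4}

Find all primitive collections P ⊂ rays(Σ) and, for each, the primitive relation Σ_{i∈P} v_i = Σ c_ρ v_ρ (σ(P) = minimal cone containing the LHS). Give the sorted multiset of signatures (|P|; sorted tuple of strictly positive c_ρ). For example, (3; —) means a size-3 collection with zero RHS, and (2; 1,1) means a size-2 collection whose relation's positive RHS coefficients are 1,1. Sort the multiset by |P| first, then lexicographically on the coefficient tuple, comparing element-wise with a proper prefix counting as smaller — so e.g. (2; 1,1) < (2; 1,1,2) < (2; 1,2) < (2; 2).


Δ(Σ) — 5 vertices, 5 min non-faces:

  P = {4,5}:  v_{4} + v_{5} = 0 — sig = (2; —)
  P = {1,5}:  v_{1} + v_{5} = v_{2} — sig = (2; 1)
  P = {2,3}:  v_{2} + v_{3} = v_{4} — sig = (2; 1)
  P = {2,4}:  v_{2} + v_{4} = v_{1} — sig = (2; 1)
  P = {1,3}:  v_{1} + v_{3} = 2·v_{4} — sig = (2; 2)

Sorted signature multiset PRS(X):
[(2; —), (2; 1), (2; 1), (2; 1), (2; 2)]


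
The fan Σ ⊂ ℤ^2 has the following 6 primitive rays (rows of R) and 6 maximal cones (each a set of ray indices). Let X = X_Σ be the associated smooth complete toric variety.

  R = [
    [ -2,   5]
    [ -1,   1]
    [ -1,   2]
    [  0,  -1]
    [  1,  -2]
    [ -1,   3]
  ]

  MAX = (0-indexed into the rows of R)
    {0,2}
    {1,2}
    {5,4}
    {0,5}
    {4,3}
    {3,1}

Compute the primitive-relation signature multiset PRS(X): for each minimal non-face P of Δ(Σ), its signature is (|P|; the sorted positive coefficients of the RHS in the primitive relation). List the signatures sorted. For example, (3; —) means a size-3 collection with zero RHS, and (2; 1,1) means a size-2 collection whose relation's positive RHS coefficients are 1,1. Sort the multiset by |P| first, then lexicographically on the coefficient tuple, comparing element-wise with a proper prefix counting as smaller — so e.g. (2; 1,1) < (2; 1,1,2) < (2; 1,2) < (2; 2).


|primitive collections| = 9. Relations:

  P={2,4}:  v_{2} + v_{4} = 0  ⟹  sig = (2; —)
  P={0,4}:  v_{0} + v_{4} = v_{5}  ⟹  sig = (2; 1)
  P={1,4}:  v_{1} + v_{4} = v_{3}  ⟹  sig = (2; 1)
  P={2,3}:  v_{2} + v_{3} = v_{1}  ⟹  sig = (2; 1)
  P={2,5}:  v_{2} + v_{5} = v_{0}  ⟹  sig = (2; 1)
  P={3,5}:  v_{3} + v_{5} = v_{2}  ⟹  sig = (2; 1)
  P={0,3}:  v_{0} + v_{3} = 2·v_{2}  ⟹  sig = (2; 2)
  P={1,5}:  v_{1} + v_{5} = 2·v_{2}  ⟹  sig = (2; 2)
  P={0,1}:  v_{0} + v_{1} = 3·v_{2}  ⟹  sig = (2; 3)

Sorted signature multiset PRS(X):
    (2; —)
    (2; 1)
    (2; 1)
    (2; 1)
    (2; 1)
    (2; 1)
    (2; 2)
    (2; 2)
    (2; 3)


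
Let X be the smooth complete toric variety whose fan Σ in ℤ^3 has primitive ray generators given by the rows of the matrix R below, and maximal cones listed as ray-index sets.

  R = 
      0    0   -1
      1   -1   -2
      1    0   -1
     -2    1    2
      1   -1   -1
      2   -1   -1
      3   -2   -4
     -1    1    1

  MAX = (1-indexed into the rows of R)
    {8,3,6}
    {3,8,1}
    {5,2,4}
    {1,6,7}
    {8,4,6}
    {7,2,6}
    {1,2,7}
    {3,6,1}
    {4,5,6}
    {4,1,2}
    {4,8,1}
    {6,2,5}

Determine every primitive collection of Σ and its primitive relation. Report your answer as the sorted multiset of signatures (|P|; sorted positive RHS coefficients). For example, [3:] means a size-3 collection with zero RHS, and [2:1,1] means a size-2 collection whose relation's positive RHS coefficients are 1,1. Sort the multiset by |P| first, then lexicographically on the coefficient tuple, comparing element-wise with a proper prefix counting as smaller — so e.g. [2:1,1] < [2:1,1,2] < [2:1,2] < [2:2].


14 collections generate NE(X_Σ); each relation:

  P = {5,8}:  v_{5} + v_{8} = 0  ⇒ sig = [2:]
  P = {1,5}:  v_{1} + v_{5} = v_{2}  ⇒ sig = [2:1]
  P = {2,8}:  v_{2} + v_{8} = v_{1}  ⇒ sig = [2:1]
  P = {3,4}:  v_{3} + v_{4} = v_{8}  ⇒ sig = [2:1]
  P = {4,7}:  v_{4} + v_{7} = v_{2}  ⇒ sig = [2:1]
  P = {3,5}:  v_{3} + v_{5} = v_{1} + v_{6}  ⇒ sig = [2:1,1]
  P = {2,3}:  v_{2} + v_{3} = 2·v_{1} + v_{6}  ⇒ sig = [2:1,2]
  P = {5,7}:  v_{5} + v_{7} = 2·v_{2} + v_{6}  ⇒ sig = [2:1,2]
  P = {7,8}:  v_{7} + v_{8} = 2·v_{1} + v_{6}  ⇒ sig = [2:1,2]
  P = {3,7}:  v_{3} + v_{7} = 3·v_{1} + 2·v_{6}  ⇒ sig = [2:2,3]
  P = {1,4,6}:  v_{1} + v_{4} + v_{6} = 0  ⇒ sig = [3:]
  P = {1,2,6}:  v_{1} + v_{2} + v_{6} = v_{7}  ⇒ sig = [3:1]
  P = {1,6,8}:  v_{1} + v_{6} + v_{8} = v_{3}  ⇒ sig = [3:1]
  P = {2,4,6}:  v_{2} + v_{4} + v_{6} = v_{5}  ⇒ sig = [3:1]

Signatures (|P|; sorted positive RHS coefficients), sorted:
    [2:]
    [2:1]
    [2:1]
    [2:1]
    [2:1]
    [2:1,1]
    [2:1,2]
    [2:1,2]
    [2:1,2]
    [2:2,3]
    [3:]
    [3:1]
    [3:1]
    [3:1]


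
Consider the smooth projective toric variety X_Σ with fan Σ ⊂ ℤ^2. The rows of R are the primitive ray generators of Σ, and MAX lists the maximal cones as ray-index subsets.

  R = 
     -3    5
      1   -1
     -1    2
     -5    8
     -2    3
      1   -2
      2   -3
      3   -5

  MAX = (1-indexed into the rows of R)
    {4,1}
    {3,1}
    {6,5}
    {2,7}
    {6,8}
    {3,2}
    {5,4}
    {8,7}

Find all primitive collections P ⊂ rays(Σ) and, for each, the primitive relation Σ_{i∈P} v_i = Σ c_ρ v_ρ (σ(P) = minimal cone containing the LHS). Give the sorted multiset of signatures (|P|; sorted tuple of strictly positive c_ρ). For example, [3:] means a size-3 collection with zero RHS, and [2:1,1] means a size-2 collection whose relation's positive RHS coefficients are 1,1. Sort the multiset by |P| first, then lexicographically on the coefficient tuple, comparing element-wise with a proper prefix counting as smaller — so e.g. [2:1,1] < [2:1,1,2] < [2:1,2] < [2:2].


20 collections generate NE(X_Σ); each relation:

  P = {1,8}:  v_{1} + v_{8} = 0  so sig = [2:]
  P = {3,6}:  v_{3} + v_{6} = 0  so sig = [2:]
  P = {5,7}:  v_{5} + v_{7} = 0  so sig = [2:]
  P = {1,5}:  v_{1} + v_{5} = v_{4}  so sig = [2:1]
  P = {1,6}:  v_{1} + v_{6} = v_{5}  so sig = [2:1]
  P = {1,7}:  v_{1} + v_{7} = v_{3}  so sig = [2:1]
  P = {2,5}:  v_{2} + v_{5} = v_{3}  so sig = [2:1]
  P = {2,6}:  v_{2} + v_{6} = v_{7}  so sig = [2:1]
  P = {3,5}:  v_{3} + v_{5} = v_{1}  so sig = [2:1]
  P = {3,7}:  v_{3} + v_{7} = v_{2}  so sig = [2:1]
  P = {3,8}:  v_{3} + v_{8} = v_{7}  so sig = [2:1]
  P = {4,7}:  v_{4} + v_{7} = v_{1}  so sig = [2:1]
  P = {4,8}:  v_{4} + v_{8} = v_{5}  so sig = [2:1]
  P = {5,8}:  v_{5} + v_{8} = v_{6}  so sig = [2:1]
  P = {6,7}:  v_{6} + v_{7} = v_{8}  so sig = [2:1]
  P = {2,4}:  v_{2} + v_{4} = v_{1} + v_{3}  so sig = [2:1,1]
  P = {1,2}:  v_{1} + v_{2} = 2·v_{3}  so sig = [2:2]
  P = {2,8}:  v_{2} + v_{8} = 2·v_{7}  so sig = [2:2]
  P = {3,4}:  v_{3} + v_{4} = 2·v_{1}  so sig = [2:2]
  P = {4,6}:  v_{4} + v_{6} = 2·v_{5}  so sig = [2:2]

Hence PRS(X_Σ) =
[[2:], [2:], [2:], [2:1], [2:1], [2:1], [2:1], [2:1], [2:1], [2:1], [2:1], [2:1], [2:1], [2:1], [2:1], [2:1,1], [2:2], [2:2], [2:2], [2:2]]


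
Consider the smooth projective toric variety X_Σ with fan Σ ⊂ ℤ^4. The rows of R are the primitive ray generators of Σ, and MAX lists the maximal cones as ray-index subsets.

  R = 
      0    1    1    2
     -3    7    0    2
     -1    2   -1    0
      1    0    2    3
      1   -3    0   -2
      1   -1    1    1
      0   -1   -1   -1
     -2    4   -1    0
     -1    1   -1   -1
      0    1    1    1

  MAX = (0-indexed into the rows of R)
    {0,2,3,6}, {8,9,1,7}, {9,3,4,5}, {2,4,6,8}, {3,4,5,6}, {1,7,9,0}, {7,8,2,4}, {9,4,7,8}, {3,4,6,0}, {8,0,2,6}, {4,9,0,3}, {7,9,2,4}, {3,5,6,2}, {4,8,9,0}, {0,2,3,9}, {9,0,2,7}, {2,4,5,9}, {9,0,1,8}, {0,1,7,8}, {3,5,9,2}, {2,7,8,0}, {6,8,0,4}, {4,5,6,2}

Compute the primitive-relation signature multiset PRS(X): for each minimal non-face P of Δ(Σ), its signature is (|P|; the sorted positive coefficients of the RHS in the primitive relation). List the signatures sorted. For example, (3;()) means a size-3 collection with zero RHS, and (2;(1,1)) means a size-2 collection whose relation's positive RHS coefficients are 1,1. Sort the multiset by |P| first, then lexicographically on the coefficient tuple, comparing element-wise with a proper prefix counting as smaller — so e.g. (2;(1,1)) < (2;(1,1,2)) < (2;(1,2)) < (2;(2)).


17 minimal non-faces of Δ(Σ) (on 10 rays):

  P = {5,8}:  v_{5} + v_{8} = 0 — sig = (2;())
  P = {6,9}:  v_{6} + v_{9} = 0 — sig = (2;())
  P = {0,5}:  v_{0} + v_{5} = v_{3} — sig = (2;(1))
  P = {3,8}:  v_{3} + v_{8} = v_{0} — sig = (2;(1))
  P = {5,7}:  v_{5} + v_{7} = v_{2} + v_{9} — sig = (2;(1,1))
  P = {6,7}:  v_{6} + v_{7} = v_{2} + v_{8} — sig = (2;(1,1))
  P = {1,5}:  v_{1} + v_{5} = v_{0} + v_{7} + v_{9} — sig = (2;(1,1,1))
  P = {1,6}:  v_{1} + v_{6} = v_{0} + v_{7} + v_{8} — sig = (2;(1,1,1))
  P = {3,7}:  v_{3} + v_{7} = v_{0} + v_{2} + v_{9} — sig = (2;(1,1,1))
  P = {1,3}:  v_{1} + v_{3} = 2·v_{0} + v_{7} + v_{9} — sig = (2;(1,1,2))
  P = {1,2}:  v_{1} + v_{2} = v_{0} + 2·v_{7} — sig = (2;(1,2))
  P = {1,4}:  v_{1} + v_{4} = 2·v_{8} + 2·v_{9} — sig = (2;(2,2))
  P = {0,2,4}:  v_{0} + v_{2} + v_{4} = 0 — sig = (3;())
  P = {2,3,4}:  v_{2} + v_{3} + v_{4} = v_{5} — sig = (3;(1))
  P = {2,8,9}:  v_{2} + v_{8} + v_{9} = v_{7} — sig = (3;(1))
  P = {0,4,7}:  v_{0} + v_{4} + v_{7} = v_{8} + v_{9} — sig = (3;(1,1))
  P = {0,7,8,9}:  v_{0} + v_{7} + v_{8} + v_{9} = v_{1} — sig = (4;(1))

Signatures (|P|; sorted positive RHS coefficients), sorted:
[(2;()), (2;()), (2;(1)), (2;(1)), (2;(1,1)), (2;(1,1)), (2;(1,1,1)), (2;(1,1,1)), (2;(1,1,1)), (2;(1,1,2)), (2;(1,2)), (2;(2,2)), (3;()), (3;(1)), (3;(1)), (3;(1,1)), (4;(1))]


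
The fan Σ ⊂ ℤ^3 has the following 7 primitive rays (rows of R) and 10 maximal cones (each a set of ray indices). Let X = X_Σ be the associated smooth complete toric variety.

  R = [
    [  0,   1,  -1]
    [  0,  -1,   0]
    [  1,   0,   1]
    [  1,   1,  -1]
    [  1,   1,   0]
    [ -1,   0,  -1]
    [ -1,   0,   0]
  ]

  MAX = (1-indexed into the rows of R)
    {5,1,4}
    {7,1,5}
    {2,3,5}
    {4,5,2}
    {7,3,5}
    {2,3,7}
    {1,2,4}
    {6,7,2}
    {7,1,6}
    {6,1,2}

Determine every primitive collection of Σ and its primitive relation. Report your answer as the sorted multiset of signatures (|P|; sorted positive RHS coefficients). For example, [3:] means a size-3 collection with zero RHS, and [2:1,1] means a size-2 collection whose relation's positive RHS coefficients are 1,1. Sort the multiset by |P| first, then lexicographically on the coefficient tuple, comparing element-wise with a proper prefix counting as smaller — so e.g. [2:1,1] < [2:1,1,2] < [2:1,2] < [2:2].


|primitive collections| = 9. Relations:

  • {3,6}:  v_{3} + v_{6} = 0  ⟹  sig = [2:]
  • {1,3}:  v_{1} + v_{3} = v_{5}  ⟹  sig = [2:1]
  • {4,7}:  v_{4} + v_{7} = v_{1}  ⟹  sig = [2:1]
  • {5,6}:  v_{5} + v_{6} = v_{1}  ⟹  sig = [2:1]
  • {3,4}:  v_{3} + v_{4} = v_{2} + 2·v_{5}  ⟹  sig = [2:1,2]
  • {4,6}:  v_{4} + v_{6} = 2·v_{1} + v_{2}  ⟹  sig = [2:1,2]
  • {2,5,7}:  v_{2} + v_{5} + v_{7} = 0  ⟹  sig = [3:]
  • {1,2,5}:  v_{1} + v_{2} + v_{5} = v_{4}  ⟹  sig = [3:1]
  • {1,2,7}:  v_{1} + v_{2} + v_{7} = v_{6}  ⟹  sig = [3:1]

Hence PRS(X_Σ) =
    |P|=2: 6 collections, coeffs (), (1), (1), (1), (1,2), (1,2)
    |P|=3: 3 collections, coeffs (), (1), (1)


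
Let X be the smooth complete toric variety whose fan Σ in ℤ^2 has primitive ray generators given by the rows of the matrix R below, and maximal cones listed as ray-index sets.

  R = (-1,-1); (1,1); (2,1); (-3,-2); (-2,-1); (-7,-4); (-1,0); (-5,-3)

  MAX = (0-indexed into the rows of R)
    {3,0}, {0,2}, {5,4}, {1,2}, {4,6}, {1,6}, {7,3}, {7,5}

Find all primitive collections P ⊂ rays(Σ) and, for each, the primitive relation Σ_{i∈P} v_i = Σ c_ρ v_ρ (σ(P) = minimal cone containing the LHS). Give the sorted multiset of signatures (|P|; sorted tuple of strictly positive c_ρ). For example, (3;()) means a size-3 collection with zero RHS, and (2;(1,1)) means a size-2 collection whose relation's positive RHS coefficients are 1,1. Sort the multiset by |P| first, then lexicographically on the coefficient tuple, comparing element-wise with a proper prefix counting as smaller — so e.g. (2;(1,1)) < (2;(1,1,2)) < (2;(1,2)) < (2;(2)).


Σ has 20 primitive collections:

  • {0,1}:  v_{0} + v_{1} = 0 — sig = (2;())
  • {2,4}:  v_{2} + v_{4} = 0 — sig = (2;())
  • {0,4}:  v_{0} + v_{4} = v_{3} — sig = (2;(1))
  • {0,6}:  v_{0} + v_{6} = v_{4} — sig = (2;(1))
  • {1,3}:  v_{1} + v_{3} = v_{4} — sig = (2;(1))
  • {1,4}:  v_{1} + v_{4} = v_{6} — sig = (2;(1))
  • {2,3}:  v_{2} + v_{3} = v_{0} — sig = (2;(1))
  • {2,5}:  v_{2} + v_{5} = v_{7} — sig = (2;(1))
  • {2,6}:  v_{2} + v_{6} = v_{1} — sig = (2;(1))
  • {2,7}:  v_{2} + v_{7} = v_{3} — sig = (2;(1))
  • {3,4}:  v_{3} + v_{4} = v_{7} — sig = (2;(1))
  • {4,7}:  v_{4} + v_{7} = v_{5} — sig = (2;(1))
  • {0,5}:  v_{0} + v_{5} = v_{3} + v_{7} — sig = (2;(1,1))
  • {0,7}:  v_{0} + v_{7} = 2·v_{3} — sig = (2;(2))
  • {1,7}:  v_{1} + v_{7} = 2·v_{4} — sig = (2;(2))
  • {3,5}:  v_{3} + v_{5} = 2·v_{7} — sig = (2;(2))
  • {3,6}:  v_{3} + v_{6} = 2·v_{4} — sig = (2;(2))
  • {1,5}:  v_{1} + v_{5} = 3·v_{4} — sig = (2;(3))
  • {6,7}:  v_{6} + v_{7} = 3·v_{4} — sig = (2;(3))
  • {5,6}:  v_{5} + v_{6} = 4·v_{4} — sig = (2;(4))

so the primitive-relation signature multiset is
[(2;()), (2;()), (2;(1)), (2;(1)), (2;(1)), (2;(1)), (2;(1)), (2;(1)), (2;(1)), (2;(1)), (2;(1)), (2;(1)), (2;(1,1)), (2;(2)), (2;(2)), (2;(2)), (2;(2)), (2;(3)), (2;(3)), (2;(4))]


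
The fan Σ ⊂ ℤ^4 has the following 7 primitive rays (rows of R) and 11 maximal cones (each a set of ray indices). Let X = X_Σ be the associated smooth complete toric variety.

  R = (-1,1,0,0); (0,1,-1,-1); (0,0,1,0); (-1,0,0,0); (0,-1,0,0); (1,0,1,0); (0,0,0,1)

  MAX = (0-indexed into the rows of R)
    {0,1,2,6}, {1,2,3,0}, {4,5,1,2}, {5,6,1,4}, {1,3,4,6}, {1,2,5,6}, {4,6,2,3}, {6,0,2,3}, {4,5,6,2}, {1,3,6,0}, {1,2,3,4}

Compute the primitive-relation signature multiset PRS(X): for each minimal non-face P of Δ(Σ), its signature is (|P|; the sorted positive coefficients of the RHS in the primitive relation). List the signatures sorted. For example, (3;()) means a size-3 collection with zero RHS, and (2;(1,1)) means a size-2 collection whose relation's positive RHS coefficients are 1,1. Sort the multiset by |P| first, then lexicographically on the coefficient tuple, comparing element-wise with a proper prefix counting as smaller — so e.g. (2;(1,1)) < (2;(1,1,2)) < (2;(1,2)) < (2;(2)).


Σ has 5 primitive collections:

  P={0,4}:  v_{0} + v_{4} = v_{3} ; sig = (2;(1))
  P={3,5}:  v_{3} + v_{5} = v_{2} ; sig = (2;(1))
  P={0,5}:  v_{0} + v_{5} = v_{1} + 2·v_{2} + v_{6} ; sig = (2;(1,1,2))
  P={1,2,4,6}:  v_{1} + v_{2} + v_{4} + v_{6} = 0 ; sig = (4;())
  P={1,2,3,6}:  v_{1} + v_{2} + v_{3} + v_{6} = v_{0} ; sig = (4;(1))

Sorted signature multiset PRS(X):
    (2;(1))
    (2;(1))
    (2;(1,1,2))
    (4;())
    (4;(1))


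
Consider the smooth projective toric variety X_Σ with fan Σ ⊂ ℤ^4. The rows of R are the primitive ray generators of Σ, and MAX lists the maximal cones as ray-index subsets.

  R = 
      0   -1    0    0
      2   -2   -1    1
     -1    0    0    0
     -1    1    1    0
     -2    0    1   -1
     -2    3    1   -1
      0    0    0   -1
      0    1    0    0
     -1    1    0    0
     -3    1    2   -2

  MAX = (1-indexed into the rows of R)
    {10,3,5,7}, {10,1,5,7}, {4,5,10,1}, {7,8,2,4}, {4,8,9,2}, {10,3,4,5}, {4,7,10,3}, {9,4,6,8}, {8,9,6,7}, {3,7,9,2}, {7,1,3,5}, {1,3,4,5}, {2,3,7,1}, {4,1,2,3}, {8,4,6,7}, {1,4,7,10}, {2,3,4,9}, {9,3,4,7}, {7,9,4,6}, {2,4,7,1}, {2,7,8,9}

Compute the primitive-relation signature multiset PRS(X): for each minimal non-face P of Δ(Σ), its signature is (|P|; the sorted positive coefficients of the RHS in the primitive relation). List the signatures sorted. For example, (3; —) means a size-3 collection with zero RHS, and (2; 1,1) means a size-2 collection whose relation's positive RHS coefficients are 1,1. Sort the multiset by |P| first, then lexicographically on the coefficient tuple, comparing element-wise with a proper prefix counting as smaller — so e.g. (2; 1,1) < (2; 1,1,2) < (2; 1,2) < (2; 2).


Primitive collections (20):

  P = {1,8}:  v_{1} + v_{8} = 0  ⇒ sig = (2; —)
  P = {1,9}:  v_{1} + v_{9} = v_{3}  ⇒ sig = (2; 1)
  P = {2,6}:  v_{2} + v_{6} = v_{8}  ⇒ sig = (2; 1)
  P = {3,8}:  v_{3} + v_{8} = v_{9}  ⇒ sig = (2; 1)
  P = {1,6}:  v_{1} + v_{6} = v_{4} + v_{7} + v_{9}  ⇒ sig = (2; 1,1,1)
  P = {5,8}:  v_{5} + v_{8} = v_{3} + v_{4} + v_{7}  ⇒ sig = (2; 1,1,1)
  P = {2,10}:  v_{2} + v_{10} = 2·v_{1} + v_{4} + v_{7}  ⇒ sig = (2; 1,1,2)
  P = {3,6}:  v_{3} + v_{6} = v_{4} + v_{7} + 2·v_{9}  ⇒ sig = (2; 1,1,2)
  P = {5,9}:  v_{5} + v_{9} = 2·v_{3} + v_{4} + v_{7}  ⇒ sig = (2; 1,1,2)
  P = {5,6}:  v_{5} + v_{6} = v_{3} + 2·v_{4} + 2·v_{7} + v_{9}  ⇒ sig = (2; 1,1,2,2)
  P = {6,10}:  v_{6} + v_{10} = v_{3} + 3·v_{4} + 3·v_{7} + v_{9}  ⇒ sig = (2; 1,1,3,3)
  P = {8,10}:  v_{8} + v_{10} = v_{3} + 2·v_{4} + 2·v_{7}  ⇒ sig = (2; 1,2,2)
  P = {2,5}:  v_{2} + v_{5} = 2·v_{1}  ⇒ sig = (2; 2)
  P = {9,10}:  v_{9} + v_{10} = 2·v_{3} + 2·v_{4} + 2·v_{7}  ⇒ sig = (2; 2,2,2)
  P = {4,5,7}:  v_{4} + v_{5} + v_{7} = v_{10}  ⇒ sig = (3; 1)
  P = {1,3,10}:  v_{1} + v_{3} + v_{10} = 2·v_{5}  ⇒ sig = (3; 2)
  P = {2,4,7,9}:  v_{2} + v_{4} + v_{7} + v_{9} = 0  ⇒ sig = (4; —)
  P = {1,3,4,7}:  v_{1} + v_{3} + v_{4} + v_{7} = v_{5}  ⇒ sig = (4; 1)
  P = {2,3,4,7}:  v_{2} + v_{3} + v_{4} + v_{7} = v_{1}  ⇒ sig = (4; 1)
  P = {4,7,8,9}:  v_{4} + v_{7} + v_{8} + v_{9} = v_{6}  ⇒ sig = (4; 1)

Sorted signature multiset PRS(X):
    |P|=2: 14 collections, coeffs (), (1), (1), (1), (1,1,1), (1,1,1), (1,1,2), (1,1,2), (1,1,2), (1,1,2,2), (1,1,3,3), (1,2,2), (2), (2,2,2)
    |P|=3: 2 collections, coeffs (1), (2)
    |P|=4: 4 collections, coeffs (), (1), (1), (1)


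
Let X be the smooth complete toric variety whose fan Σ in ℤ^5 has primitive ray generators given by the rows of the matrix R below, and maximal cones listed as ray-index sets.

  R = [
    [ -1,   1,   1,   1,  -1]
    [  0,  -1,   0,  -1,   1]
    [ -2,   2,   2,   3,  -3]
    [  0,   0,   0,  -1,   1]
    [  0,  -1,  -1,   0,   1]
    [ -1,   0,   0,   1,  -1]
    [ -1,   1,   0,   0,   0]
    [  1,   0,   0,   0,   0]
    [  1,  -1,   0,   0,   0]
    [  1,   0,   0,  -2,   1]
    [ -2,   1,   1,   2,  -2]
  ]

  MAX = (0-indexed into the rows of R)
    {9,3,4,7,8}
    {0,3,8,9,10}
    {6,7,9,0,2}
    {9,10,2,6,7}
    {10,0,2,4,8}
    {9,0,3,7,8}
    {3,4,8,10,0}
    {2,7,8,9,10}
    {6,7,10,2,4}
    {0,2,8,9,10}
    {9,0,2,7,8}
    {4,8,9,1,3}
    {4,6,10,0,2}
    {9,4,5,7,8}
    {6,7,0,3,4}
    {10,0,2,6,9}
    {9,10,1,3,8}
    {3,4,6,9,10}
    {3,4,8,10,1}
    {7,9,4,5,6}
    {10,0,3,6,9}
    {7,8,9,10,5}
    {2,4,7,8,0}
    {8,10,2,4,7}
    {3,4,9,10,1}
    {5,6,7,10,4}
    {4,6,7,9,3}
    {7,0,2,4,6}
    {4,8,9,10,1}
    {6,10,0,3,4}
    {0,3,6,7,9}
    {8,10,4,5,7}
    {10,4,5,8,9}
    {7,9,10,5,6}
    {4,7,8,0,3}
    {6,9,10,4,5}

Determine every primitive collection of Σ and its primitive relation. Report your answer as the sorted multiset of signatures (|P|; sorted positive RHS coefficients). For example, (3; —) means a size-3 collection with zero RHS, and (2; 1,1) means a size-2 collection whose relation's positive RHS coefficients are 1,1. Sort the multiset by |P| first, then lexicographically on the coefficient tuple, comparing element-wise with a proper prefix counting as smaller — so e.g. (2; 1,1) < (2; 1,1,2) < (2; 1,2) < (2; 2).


The 16 primitive collections of Σ (r=11, n=5):

  • {6,8}:  v_{6} + v_{8} = 0 — sig = (2; —)
  • {0,5}:  v_{0} + v_{5} = v_{10} — sig = (2; 1)
  • {1,7}:  v_{1} + v_{7} = v_{3} + v_{8} — sig = (2; 1,1)
  • {3,5}:  v_{3} + v_{5} = v_{4} + v_{9} + v_{10} — sig = (2; 1,1,1)
  • {1,2}:  v_{1} + v_{2} = v_{0} + v_{3} + v_{8} + v_{10} — sig = (2; 1,1,1,1)
  • {1,6}:  v_{1} + v_{6} = v_{3} + v_{4} + v_{9} + v_{10} — sig = (2; 1,1,1,1)
  • {0,1}:  v_{0} + v_{1} = 2·v_{3} + v_{8} + v_{10} — sig = (2; 1,1,2)
  • {2,5}:  v_{2} + v_{5} = v_{7} + 2·v_{10} — sig = (2; 1,2)
  • {1,5}:  v_{1} + v_{5} = 2·v_{4} + v_{8} + 2·v_{9} + 2·v_{10} — sig = (2; 1,2,2,2)
  • {2,3}:  v_{2} + v_{3} = 2·v_{0} — sig = (2; 2)
  • {0,4,9}:  v_{0} + v_{4} + v_{9} = v_{3} — sig = (3; 1)
  • {0,7,10}:  v_{0} + v_{7} + v_{10} = v_{2} — sig = (3; 1)
  • {2,4,9}:  v_{2} + v_{4} + v_{9} = v_{0} — sig = (3; 1)
  • {3,7,10}:  v_{3} + v_{7} + v_{10} = v_{0} — sig = (3; 1)
  • {4,7,9,10}:  v_{4} + v_{7} + v_{9} + v_{10} = 0 — sig = (4; —)
  • {3,4,8,9,10}:  v_{3} + v_{4} + v_{8} + v_{9} + v_{10} = v_{1} — sig = (5; 1)

Signatures (|P|; sorted positive RHS coefficients), sorted:
    |P|=2: 10 collections, coeffs (), (1), (1,1), (1,1,1), (1,1,1,1), (1,1,1,1), (1,1,2), (1,2), (1,2,2,2), (2)
    |P|=3: 4 collections, coeffs (1), (1), (1), (1)
    |P|=4: 1 collection, coeffs ()
    |P|=5: 1 collection, coeffs (1)


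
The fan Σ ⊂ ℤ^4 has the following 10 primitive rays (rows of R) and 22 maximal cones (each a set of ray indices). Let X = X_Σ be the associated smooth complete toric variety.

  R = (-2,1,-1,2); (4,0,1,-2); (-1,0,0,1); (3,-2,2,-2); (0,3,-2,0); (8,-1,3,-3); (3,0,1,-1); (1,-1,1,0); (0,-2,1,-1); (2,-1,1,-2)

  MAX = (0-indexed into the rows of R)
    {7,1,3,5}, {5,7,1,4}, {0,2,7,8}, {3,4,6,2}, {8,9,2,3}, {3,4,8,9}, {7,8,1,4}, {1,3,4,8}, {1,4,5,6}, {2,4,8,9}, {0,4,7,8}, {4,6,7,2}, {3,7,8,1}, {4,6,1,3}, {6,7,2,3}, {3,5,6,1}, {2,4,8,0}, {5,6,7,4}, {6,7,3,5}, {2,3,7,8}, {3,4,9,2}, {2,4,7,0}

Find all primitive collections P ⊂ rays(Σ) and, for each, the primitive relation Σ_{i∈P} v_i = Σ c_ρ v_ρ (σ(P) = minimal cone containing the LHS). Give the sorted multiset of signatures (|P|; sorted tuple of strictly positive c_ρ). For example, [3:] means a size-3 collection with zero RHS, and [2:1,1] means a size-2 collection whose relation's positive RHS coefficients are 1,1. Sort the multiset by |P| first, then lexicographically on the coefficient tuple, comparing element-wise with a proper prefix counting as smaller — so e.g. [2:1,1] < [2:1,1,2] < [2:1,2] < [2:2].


Primitive collections (18):

  P={0,9}:  v_{0} + v_{9} = 0  →  sig = [2:]
  P={0,3}:  v_{0} + v_{3} = v_{7}  →  sig = [2:1]
  P={1,2}:  v_{1} + v_{2} = v_{6}  →  sig = [2:1]
  P={6,8}:  v_{6} + v_{8} = v_{3}  →  sig = [2:1]
  P={7,9}:  v_{7} + v_{9} = v_{3}  →  sig = [2:1]
  P={5,8}:  v_{5} + v_{8} = v_{1} + v_{3} + v_{7}  →  sig = [2:1,1,1]
  P={5,9}:  v_{5} + v_{9} = v_{1} + v_{3} + v_{6}  →  sig = [2:1,1,1]
  P={0,6}:  v_{0} + v_{6} = v_{2} + v_{4} + 2·v_{7}  →  sig = [2:1,1,2]
  P={6,9}:  v_{6} + v_{9} = v_{2} + 2·v_{3} + v_{4}  →  sig = [2:1,1,2]
  P={0,5}:  v_{0} + v_{5} = v_{4} + v_{6} + 3·v_{7}  →  sig = [2:1,1,3]
  P={0,1}:  v_{0} + v_{1} = v_{4} + 2·v_{7}  →  sig = [2:1,2]
  P={1,9}:  v_{1} + v_{9} = 2·v_{3} + v_{4}  →  sig = [2:1,2]
  P={2,5}:  v_{2} + v_{5} = 2·v_{6} + v_{7}  →  sig = [2:1,2]
  P={1,6,7}:  v_{1} + v_{6} + v_{7} = v_{5}  →  sig = [3:1]
  P={3,4,7}:  v_{3} + v_{4} + v_{7} = v_{1}  →  sig = [3:1]
  P={3,4,5}:  v_{3} + v_{4} + v_{5} = 2·v_{1} + v_{6}  →  sig = [3:1,2]
  P={2,4,7,8}:  v_{2} + v_{4} + v_{7} + v_{8} = 0  →  sig = [4:]
  P={2,3,4,8}:  v_{2} + v_{3} + v_{4} + v_{8} = v_{9}  →  sig = [4:1]

Sorted signature multiset PRS(X):
    |P|=2: 13 collections, coeffs (), (1), (1), (1), (1), (1,1,1), (1,1,1), (1,1,2), (1,1,2), (1,1,3), (1,2), (1,2), (1,2)
    |P|=3: 3 collections, coeffs (1), (1), (1,2)
    |P|=4: 2 collections, coeffs (), (1)


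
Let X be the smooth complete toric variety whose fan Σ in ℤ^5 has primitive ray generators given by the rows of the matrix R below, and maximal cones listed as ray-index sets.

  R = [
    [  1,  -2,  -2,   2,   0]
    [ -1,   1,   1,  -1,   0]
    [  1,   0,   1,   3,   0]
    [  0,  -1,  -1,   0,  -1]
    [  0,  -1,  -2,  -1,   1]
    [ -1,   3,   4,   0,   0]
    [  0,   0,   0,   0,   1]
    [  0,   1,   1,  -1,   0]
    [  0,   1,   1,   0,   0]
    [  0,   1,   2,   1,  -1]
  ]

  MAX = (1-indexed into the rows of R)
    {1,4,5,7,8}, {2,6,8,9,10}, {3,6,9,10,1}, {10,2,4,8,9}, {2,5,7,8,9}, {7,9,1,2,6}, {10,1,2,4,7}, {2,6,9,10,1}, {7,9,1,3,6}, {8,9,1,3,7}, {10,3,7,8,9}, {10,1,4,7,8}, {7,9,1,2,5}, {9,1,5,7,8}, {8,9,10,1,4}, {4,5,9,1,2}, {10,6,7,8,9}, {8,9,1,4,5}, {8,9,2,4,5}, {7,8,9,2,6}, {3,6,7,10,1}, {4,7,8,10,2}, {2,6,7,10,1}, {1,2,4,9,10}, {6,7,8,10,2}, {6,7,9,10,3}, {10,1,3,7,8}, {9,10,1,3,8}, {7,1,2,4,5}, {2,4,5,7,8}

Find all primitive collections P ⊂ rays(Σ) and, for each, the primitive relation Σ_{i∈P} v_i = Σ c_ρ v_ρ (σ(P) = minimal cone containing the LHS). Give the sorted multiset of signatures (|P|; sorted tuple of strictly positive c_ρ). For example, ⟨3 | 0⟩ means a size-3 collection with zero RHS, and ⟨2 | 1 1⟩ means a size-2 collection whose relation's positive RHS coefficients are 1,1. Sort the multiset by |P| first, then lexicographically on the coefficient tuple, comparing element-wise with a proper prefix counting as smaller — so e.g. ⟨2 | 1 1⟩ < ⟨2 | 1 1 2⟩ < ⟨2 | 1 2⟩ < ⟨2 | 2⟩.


Minimal non-faces — 12 found among 10 rays, 30 max cones:

  {5,10}:  v_{5} + v_{10} = 0 — sig = ⟨2 | 0⟩
  {2,3}:  v_{2} + v_{3} = v_{1} + v_{6} — sig = ⟨2 | 1 1⟩
  {3,4}:  v_{3} + v_{4} = v_{1} + v_{10} — sig = ⟨2 | 1 1⟩
  {4,6}:  v_{4} + v_{6} = v_{2} + v_{10} — sig = ⟨2 | 1 1⟩
  {3,5}:  v_{3} + v_{5} = v_{1} + v_{7} + v_{9} — sig = ⟨2 | 1 1 1⟩
  {5,6}:  v_{5} + v_{6} = v_{2} + v_{7} + v_{9} — sig = ⟨2 | 1 1 1⟩
  {1,2,8}:  v_{1} + v_{2} + v_{8} = 0 — sig = ⟨3 | 0⟩
  {4,7,9}:  v_{4} + v_{7} + v_{9} = 0 — sig = ⟨3 | 0⟩
  {1,6,8}:  v_{1} + v_{6} + v_{8} = v_{7} + v_{9} + v_{10} — sig = ⟨3 | 1 1 1⟩
  {3,6,8}:  v_{3} + v_{6} + v_{8} = 2·v_{7} + 2·v_{9} + 2·v_{10} — sig = ⟨3 | 2 2 2⟩
  {1,7,9,10}:  v_{1} + v_{7} + v_{9} + v_{10} = v_{3} — sig = ⟨4 | 1⟩
  {2,7,9,10}:  v_{2} + v_{7} + v_{9} + v_{10} = v_{6} — sig = ⟨4 | 1⟩

so the primitive-relation signature multiset is
{ ⟨2 | 0⟩,  ⟨2 | 1 1⟩ ×3,  ⟨2 | 1 1 1⟩ ×2,  ⟨3 | 0⟩ ×2,  ⟨3 | 1 1 1⟩,  ⟨3 | 2 2 2⟩,  ⟨4 | 1⟩ ×2 }


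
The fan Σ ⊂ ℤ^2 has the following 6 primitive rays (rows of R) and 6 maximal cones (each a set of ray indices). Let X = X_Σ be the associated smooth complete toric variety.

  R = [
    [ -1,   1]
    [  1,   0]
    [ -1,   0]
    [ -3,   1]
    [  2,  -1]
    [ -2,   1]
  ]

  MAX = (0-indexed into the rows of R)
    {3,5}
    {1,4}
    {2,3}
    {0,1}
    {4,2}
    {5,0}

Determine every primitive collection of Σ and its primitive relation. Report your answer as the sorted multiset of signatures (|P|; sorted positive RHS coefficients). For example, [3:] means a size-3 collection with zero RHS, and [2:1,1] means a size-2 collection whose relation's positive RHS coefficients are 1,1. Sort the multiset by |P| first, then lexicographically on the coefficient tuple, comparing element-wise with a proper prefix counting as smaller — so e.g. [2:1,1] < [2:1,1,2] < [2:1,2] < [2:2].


|primitive collections| = 9. Relations:

  P={1,2}:  v_{1} + v_{2} = 0 — sig = [2:]
  P={4,5}:  v_{4} + v_{5} = 0 — sig = [2:]
  P={0,2}:  v_{0} + v_{2} = v_{5} — sig = [2:1]
  P={0,4}:  v_{0} + v_{4} = v_{1} — sig = [2:1]
  P={1,3}:  v_{1} + v_{3} = v_{5} — sig = [2:1]
  P={1,5}:  v_{1} + v_{5} = v_{0} — sig = [2:1]
  P={2,5}:  v_{2} + v_{5} = v_{3} — sig = [2:1]
  P={3,4}:  v_{3} + v_{4} = v_{2} — sig = [2:1]
  P={0,3}:  v_{0} + v_{3} = 2·v_{5} — sig = [2:2]

Signatures (|P|; sorted positive RHS coefficients), sorted:
    |P|=2: 9 collections, coeffs (), (), (1), (1), (1), (1), (1), (1), (2)


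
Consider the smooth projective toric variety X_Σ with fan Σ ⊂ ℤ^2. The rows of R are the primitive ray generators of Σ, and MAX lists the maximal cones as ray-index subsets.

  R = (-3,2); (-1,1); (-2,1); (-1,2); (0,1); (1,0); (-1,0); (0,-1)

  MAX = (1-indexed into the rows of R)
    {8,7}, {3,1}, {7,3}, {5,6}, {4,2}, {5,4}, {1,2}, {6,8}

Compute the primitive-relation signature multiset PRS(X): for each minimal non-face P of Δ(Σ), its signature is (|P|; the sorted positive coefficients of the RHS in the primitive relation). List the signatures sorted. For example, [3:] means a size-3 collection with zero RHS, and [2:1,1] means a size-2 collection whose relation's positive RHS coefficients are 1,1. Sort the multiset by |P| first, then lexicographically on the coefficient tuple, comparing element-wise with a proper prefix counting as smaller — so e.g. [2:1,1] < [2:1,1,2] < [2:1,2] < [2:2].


Δ(Σ) — 8 vertices, 20 min non-faces:

  P = {5,8}:  v_{5} + v_{8} = 0 ; sig = [2:]
  P = {6,7}:  v_{6} + v_{7} = 0 ; sig = [2:]
  P = {2,3}:  v_{2} + v_{3} = v_{1} ; sig = [2:1]
  P = {2,5}:  v_{2} + v_{5} = v_{4} ; sig = [2:1]
  P = {2,6}:  v_{2} + v_{6} = v_{5} ; sig = [2:1]
  P = {2,7}:  v_{2} + v_{7} = v_{3} ; sig = [2:1]
  P = {2,8}:  v_{2} + v_{8} = v_{7} ; sig = [2:1]
  P = {3,6}:  v_{3} + v_{6} = v_{2} ; sig = [2:1]
  P = {4,8}:  v_{4} + v_{8} = v_{2} ; sig = [2:1]
  P = {5,7}:  v_{5} + v_{7} = v_{2} ; sig = [2:1]
  P = {1,8}:  v_{1} + v_{8} = v_{3} + v_{7} ; sig = [2:1,1]
  P = {1,6}:  v_{1} + v_{6} = 2·v_{2} ; sig = [2:2]
  P = {1,7}:  v_{1} + v_{7} = 2·v_{3} ; sig = [2:2]
  P = {3,5}:  v_{3} + v_{5} = 2·v_{2} ; sig = [2:2]
  P = {3,8}:  v_{3} + v_{8} = 2·v_{7} ; sig = [2:2]
  P = {4,6}:  v_{4} + v_{6} = 2·v_{5} ; sig = [2:2]
  P = {4,7}:  v_{4} + v_{7} = 2·v_{2} ; sig = [2:2]
  P = {1,5}:  v_{1} + v_{5} = 3·v_{2} ; sig = [2:3]
  P = {3,4}:  v_{3} + v_{4} = 3·v_{2} ; sig = [2:3]
  P = {1,4}:  v_{1} + v_{4} = 4·v_{2} ; sig = [2:4]

Sorted signature multiset PRS(X):
{ [2:] ×2,  [2:1] ×8,  [2:1,1],  [2:2] ×6,  [2:3] ×2,  [2:4] }
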